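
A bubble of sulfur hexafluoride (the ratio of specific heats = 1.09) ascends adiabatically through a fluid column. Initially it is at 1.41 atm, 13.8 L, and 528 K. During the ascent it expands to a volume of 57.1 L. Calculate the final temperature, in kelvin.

T₂ ≈ 465 K

Adiabatic: T₁V₁^(γ−1) = T₂V₂^(γ−1) ⇒ T₂ = T₁ (V₁/V₂)^(γ−1).
T₂ = 528 × (13.8/57.1)^(0.09) = 464.6 K.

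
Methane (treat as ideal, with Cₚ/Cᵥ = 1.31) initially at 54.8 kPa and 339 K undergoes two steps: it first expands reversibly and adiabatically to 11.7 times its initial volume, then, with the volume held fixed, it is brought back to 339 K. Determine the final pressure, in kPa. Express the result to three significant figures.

Adiabatic step (PV^γ = const): P₂ = 54.8×(1/11.7)^(1.31) = 2.185 kPa; T₂ = 339×(1/11.7)^(0.31) = 158.1 K.
Isochoric: P₃ = P₂(T₃/T₂) = 2.185 × (339/158.1) = 4.684 kPa.

P₃ ≈ 4.68 kPa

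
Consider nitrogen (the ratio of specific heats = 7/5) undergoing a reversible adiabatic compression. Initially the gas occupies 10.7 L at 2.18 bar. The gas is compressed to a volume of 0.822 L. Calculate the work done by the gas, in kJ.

P₂ = P₁(V₁/V₂)^γ = 2.18×(10.7/0.822)^(7/5) = 79.21 bar.
For a reversible adiabat, W_by_gas = (P₁V₁ − P₂V₂)/(γ−1).
W_by = (218000×0.0107 − 7.921×10^6×0.000822) / (2/5) = -10450 J.

W ≈ -10.4 kJ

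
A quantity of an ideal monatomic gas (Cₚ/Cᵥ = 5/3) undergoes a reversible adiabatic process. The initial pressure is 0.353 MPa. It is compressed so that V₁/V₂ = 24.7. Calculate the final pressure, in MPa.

P₂ ≈ 73.9 MPa

Since PV^γ is constant along a reversible adiabat, P₂ = P₁ (V₁/V₂)^γ.
P₂ = 0.353 × 24.7^(5/3) = 73.95 MPa.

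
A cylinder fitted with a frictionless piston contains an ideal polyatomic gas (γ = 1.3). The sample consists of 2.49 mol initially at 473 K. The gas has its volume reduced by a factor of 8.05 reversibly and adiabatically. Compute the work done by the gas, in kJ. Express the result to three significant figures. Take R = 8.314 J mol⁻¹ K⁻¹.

Adiabatic: T₁V₁^(γ−1) = T₂V₂^(γ−1) ⇒ T₂ = T₁ (V₁/V₂)^(γ−1).
T₂ = 473 × 8.05^(0.3) = 884.3 K.
Q = 0, so ΔU = W_on_gas = nCᵥΔT with Cᵥ = R/(γ−1) = 27.71 J/(mol·K).
ΔU = 2.49 × 27.71 × (884.3 − 473) = 28380 J.
Work done by the gas = −ΔU = -28380 J.

W ≈ -28.4 kJ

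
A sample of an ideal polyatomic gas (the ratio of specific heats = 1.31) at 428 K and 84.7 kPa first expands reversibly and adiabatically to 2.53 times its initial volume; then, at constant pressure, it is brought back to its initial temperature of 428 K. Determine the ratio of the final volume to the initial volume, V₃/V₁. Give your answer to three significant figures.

V₃/V₁ ≈ 3.37

Adiabatic step: V₂/V₁ = 2.53; T₂ = T₁·(1/2.53)^(0.31) = 321 K.
Isobaric step: V₃/V₂ = T₃/T₂ = 428/321.
V₃/V₁ = (V₂/V₁)(V₃/V₂) = 2.53 × (428/321) = 3.374.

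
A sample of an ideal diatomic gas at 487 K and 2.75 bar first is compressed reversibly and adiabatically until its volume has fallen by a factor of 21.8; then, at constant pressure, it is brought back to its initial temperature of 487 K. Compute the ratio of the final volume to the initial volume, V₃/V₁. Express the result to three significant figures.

V₃/V₁ ≈ 0.0134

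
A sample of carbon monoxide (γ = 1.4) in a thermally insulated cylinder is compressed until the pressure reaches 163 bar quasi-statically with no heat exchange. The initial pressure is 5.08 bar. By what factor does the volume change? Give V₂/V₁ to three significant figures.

From PV^γ = const, V₂/V₁ = (P₁/P₂)^(1/γ).
V₂/V₁ = (5.08/163)^(0.714) = 0.08396.

V₂/V₁ ≈ 0.0840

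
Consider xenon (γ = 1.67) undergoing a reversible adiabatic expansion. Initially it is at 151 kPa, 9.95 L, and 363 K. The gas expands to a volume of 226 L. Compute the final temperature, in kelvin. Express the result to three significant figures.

Adiabatic: T₁V₁^(γ−1) = T₂V₂^(γ−1) ⇒ T₂ = T₁ (V₁/V₂)^(γ−1).
T₂ = 363 × (9.95/226)^(0.67) = 44.79 K.

T₂ ≈ 44.8 K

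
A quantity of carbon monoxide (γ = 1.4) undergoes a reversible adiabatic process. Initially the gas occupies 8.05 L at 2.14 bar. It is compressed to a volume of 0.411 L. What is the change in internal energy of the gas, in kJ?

P₂ = P₁(V₁/V₂)^γ = 2.14×(8.05/0.411)^(1.4) = 137.8 bar.
For a reversible adiabat, W_by_gas = (P₁V₁ − P₂V₂)/(γ−1).
W_by = (214000×0.00805 − 1.378×10^7×0.000411) / (0.4) = -9849 J.
Q = 0 ⇒ ΔU = −W_by = 9849 J.

ΔU ≈ 9.85 kJ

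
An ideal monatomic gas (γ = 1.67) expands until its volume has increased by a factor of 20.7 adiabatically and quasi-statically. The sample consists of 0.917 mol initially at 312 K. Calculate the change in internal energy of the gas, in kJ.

ΔU ≈ -3.08 kJ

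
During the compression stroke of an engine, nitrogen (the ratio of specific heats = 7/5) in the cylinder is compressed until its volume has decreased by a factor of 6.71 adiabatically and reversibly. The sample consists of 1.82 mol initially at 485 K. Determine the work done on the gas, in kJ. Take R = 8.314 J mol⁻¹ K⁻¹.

For a reversible adiabat TV^(γ−1) is constant, so T₂ = T₁ (V₁/V₂)^(γ−1).
T₂ = 485 × 6.71^(2/5) = 1039 K.
Q = 0, so ΔU = W_on_gas = nCᵥΔT with Cᵥ = R/(γ−1) = 20.79 J/(mol·K).
ΔU = 1.82 × 20.79 × (1039 − 485) = 20940 J.

W ≈ 20.9 kJ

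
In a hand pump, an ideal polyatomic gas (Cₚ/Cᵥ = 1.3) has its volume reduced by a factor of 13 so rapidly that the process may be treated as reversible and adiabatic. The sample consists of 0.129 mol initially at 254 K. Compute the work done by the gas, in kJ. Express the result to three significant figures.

W ≈ -1.05 kJ

Adiabatic: T₁V₁^(γ−1) = T₂V₂^(γ−1) ⇒ T₂ = T₁ (V₁/V₂)^(γ−1).
T₂ = 254 × 13^(0.3) = 548.3 K.
Q = 0, so ΔU = W_on_gas = nCᵥΔT with Cᵥ = R/(γ−1) = 27.71 J/(mol·K).
ΔU = 0.129 × 27.71 × (548.3 − 254) = 1052 J.
Work done by the gas = −ΔU = -1052 J.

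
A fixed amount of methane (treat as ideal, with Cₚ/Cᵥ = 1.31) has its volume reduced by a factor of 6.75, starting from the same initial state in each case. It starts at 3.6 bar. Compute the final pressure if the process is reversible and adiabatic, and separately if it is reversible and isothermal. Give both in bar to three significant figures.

adiabatic: 43.9 bar; isothermal: 24.3 bar

Isothermal: P₂ = P₁(V₁/V₂) = 3.6×6.75 = 24.3 bar.
Adiabatic: P₂ = P₁(V₁/V₂)^γ = 3.6×6.75^(1.31) = 43.92 bar.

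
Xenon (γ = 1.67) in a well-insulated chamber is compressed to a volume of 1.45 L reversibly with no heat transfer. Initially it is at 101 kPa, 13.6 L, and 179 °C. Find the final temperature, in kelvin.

Adiabatic: T₁V₁^(γ−1) = T₂V₂^(γ−1) ⇒ T₂ = T₁ (V₁/V₂)^(γ−1).
T₁ = 179 °C = 452.1 K.
T₂ = 452.1 × (13.6/1.45)^(0.67) = 2026 K.

T₂ ≈ 2030 K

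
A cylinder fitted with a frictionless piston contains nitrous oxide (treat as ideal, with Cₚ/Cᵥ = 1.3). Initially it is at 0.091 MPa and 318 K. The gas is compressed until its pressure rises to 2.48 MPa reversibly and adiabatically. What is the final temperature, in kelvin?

T₂ ≈ 682 K

Adiabatic: T₂/T₁ = (P₂/P₁)^((γ−1)/γ).
T₂ = 318 × (2.48/0.091)^(0.231) = 681.8 K.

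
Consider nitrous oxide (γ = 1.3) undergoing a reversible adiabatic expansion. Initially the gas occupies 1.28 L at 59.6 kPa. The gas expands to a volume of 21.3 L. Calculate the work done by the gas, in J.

W ≈ 145 J

P₂ = P₁(V₁/V₂)^γ = 59.6×(1.28/21.3)^(1.3) = 1.541 kPa.
For a reversible adiabat, W_by_gas = (P₁V₁ − P₂V₂)/(γ−1).
W_by = (59600×0.00128 − 1541×0.0213) / (0.3) = 144.9 J.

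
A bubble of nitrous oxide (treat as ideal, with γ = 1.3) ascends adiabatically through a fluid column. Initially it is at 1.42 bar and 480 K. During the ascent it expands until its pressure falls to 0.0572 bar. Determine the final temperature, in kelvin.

T₂ ≈ 229 K

Adiabatic: T₂/T₁ = (P₂/P₁)^((γ−1)/γ).
T₂ = 480 × (0.0572/1.42)^(0.231) = 228.7 K.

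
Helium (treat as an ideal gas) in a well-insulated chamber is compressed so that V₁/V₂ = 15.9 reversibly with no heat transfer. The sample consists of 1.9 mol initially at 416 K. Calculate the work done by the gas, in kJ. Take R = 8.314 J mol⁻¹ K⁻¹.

W ≈ -52.5 kJ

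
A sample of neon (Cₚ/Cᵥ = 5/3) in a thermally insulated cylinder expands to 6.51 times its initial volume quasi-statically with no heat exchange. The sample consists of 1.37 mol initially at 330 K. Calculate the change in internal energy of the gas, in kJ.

Adiabatic: T₁V₁^(γ−1) = T₂V₂^(γ−1) ⇒ T₂ = T₁ (V₁/V₂)^(γ−1).
T₂ = 330 × (1/6.51)^(2/3) = 94.65 K.
Q = 0, so ΔU = W_on_gas = nCᵥΔT with Cᵥ = R/(γ−1) = 12.47 J/(mol·K).
ΔU = 1.37 × 12.47 × (94.65 − 330) = -4021 J.

ΔU ≈ -4.02 kJ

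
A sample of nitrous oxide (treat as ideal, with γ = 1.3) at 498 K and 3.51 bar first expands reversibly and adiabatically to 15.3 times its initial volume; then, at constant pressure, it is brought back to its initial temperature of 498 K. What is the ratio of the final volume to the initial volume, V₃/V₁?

Adiabatic step: V₂/V₁ = 15.3; T₂ = T₁·(1/15.3)^(0.3) = 219.7 K.
Isobaric step: V₃/V₂ = T₃/T₂ = 498/219.7.
V₃/V₁ = (V₂/V₁)(V₃/V₂) = 15.3 × (498/219.7) = 34.68.

V₃/V₁ ≈ 34.7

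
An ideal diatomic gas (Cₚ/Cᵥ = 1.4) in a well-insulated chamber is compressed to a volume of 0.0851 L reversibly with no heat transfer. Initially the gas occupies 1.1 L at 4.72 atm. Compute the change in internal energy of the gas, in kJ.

P₂ = P₁(V₁/V₂)^γ = 4.72×(1.1/0.0851)^(1.4) = 169.8 atm.
For a reversible adiabat, W_by_gas = (P₁V₁ − P₂V₂)/(γ−1).
W_by = (478300×0.0011 − 1.721×10^7×8.51×10^-5) / (0.4) = -2346 J.
Q = 0 ⇒ ΔU = −W_by = 2346 J.

ΔU ≈ 2.35 kJ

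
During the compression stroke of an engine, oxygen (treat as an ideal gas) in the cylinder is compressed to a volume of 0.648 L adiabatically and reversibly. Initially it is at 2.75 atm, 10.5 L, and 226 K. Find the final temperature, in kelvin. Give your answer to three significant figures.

Adiabatic: T₁V₁^(γ−1) = T₂V₂^(γ−1) ⇒ T₂ = T₁ (V₁/V₂)^(γ−1).
γ = 7/5 for a diatomic ideal gas.
T₂ = 226 × (10.5/0.648)^(2/5) = 688.6 K.

T₂ ≈ 689 K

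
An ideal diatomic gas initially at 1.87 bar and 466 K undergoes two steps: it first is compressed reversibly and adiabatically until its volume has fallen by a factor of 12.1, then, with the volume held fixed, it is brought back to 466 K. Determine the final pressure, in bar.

P₃ ≈ 22.6 bar

For a diatomic ideal gas γ = 7/5.
Adiabatic step (PV^γ = const): P₂ = 1.87×12.1^(7/5) = 61.34 bar; T₂ = 466×12.1^(2/5) = 1263 K.
Isochoric: P₃ = P₂(T₃/T₂) = 61.34 × (466/1263) = 22.63 bar.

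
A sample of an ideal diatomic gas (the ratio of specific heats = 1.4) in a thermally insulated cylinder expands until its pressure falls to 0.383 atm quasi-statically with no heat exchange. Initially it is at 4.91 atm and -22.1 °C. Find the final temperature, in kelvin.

Along an adiabat T P^((1−γ)/γ) is constant, so T₂ = T₁ (P₂/P₁)^((γ−1)/γ).
T₁ = -22.1 °C = 251 K.
T₂ = 251 × (0.383/4.91)^(0.286) = 121.1 K.

T₂ ≈ 121 K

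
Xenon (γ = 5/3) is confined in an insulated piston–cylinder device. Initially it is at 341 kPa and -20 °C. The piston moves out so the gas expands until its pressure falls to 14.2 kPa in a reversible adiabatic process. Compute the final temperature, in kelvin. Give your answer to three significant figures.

Along an adiabat T P^((1−γ)/γ) is constant, so T₂ = T₁ (P₂/P₁)^((γ−1)/γ).
T₁ = -20 °C = 253.1 K.
T₂ = 253.1 × (14.2/341)^(2/5) = 70.99 K.

T₂ ≈ 71.0 K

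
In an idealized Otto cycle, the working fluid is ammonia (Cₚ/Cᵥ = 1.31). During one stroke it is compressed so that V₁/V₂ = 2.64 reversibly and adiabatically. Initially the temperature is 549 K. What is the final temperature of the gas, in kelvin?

T₂ ≈ 742 K

Adiabatic: T₁V₁^(γ−1) = T₂V₂^(γ−1) ⇒ T₂ = T₁ (V₁/V₂)^(γ−1).
T₂ = 549 × 2.64^(0.31) = 741.8 K.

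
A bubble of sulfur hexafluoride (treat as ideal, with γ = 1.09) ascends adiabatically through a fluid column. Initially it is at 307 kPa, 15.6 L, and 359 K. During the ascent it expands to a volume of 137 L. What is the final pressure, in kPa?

P₂ ≈ 28.7 kPa

Adiabatic: P₁V₁^γ = P₂V₂^γ ⇒ P₂ = P₁ (V₁/V₂)^γ.
P₂ = 307 × (15.6/137)^(1.09) = 28.75 kPa.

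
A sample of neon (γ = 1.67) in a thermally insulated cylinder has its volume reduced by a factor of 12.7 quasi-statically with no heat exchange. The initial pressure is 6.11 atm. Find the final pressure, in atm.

P₂ ≈ 426 atm

Since PV^γ is constant along a reversible adiabat, P₂ = P₁ (V₁/V₂)^γ.
P₂ = 6.11 × 12.7^(1.67) = 426 atm.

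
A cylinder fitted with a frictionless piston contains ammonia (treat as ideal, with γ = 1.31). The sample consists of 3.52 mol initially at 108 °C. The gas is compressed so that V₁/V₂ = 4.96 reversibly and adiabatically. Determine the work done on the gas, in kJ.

For a reversible adiabat TV^(γ−1) is constant, so T₂ = T₁ (V₁/V₂)^(γ−1).
T₁ = 108 °C = 381.1 K.
T₂ = 381.1 × 4.96^(0.31) = 626.2 K.
Q = 0, so ΔU = W_on_gas = nCᵥΔT with Cᵥ = R/(γ−1) = 26.82 J/(mol·K).
ΔU = 3.52 × 26.82 × (626.2 − 381.1) = 23130 J.

W ≈ 23.1 kJ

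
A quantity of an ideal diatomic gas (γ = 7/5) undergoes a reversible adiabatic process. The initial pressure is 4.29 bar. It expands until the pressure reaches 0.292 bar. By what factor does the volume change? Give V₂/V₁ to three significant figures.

V₂/V₁ ≈ 6.82

From PV^γ = const, V₂/V₁ = (P₁/P₂)^(1/γ).
V₂/V₁ = (4.29/0.292)^(5/7) = 6.817.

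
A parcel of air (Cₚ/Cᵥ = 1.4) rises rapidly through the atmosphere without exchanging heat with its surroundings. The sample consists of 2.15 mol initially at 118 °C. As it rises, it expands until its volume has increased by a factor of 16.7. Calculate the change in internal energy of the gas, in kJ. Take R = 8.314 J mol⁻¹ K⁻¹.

ΔU ≈ -11.8 kJ

Adiabatic: T₁V₁^(γ−1) = T₂V₂^(γ−1) ⇒ T₂ = T₁ (V₁/V₂)^(γ−1).
T₁ = 118 °C = 391.1 K.
T₂ = 391.1 × (1/16.7)^(0.4) = 126.8 K.
Q = 0, so ΔU = W_on_gas = nCᵥΔT with Cᵥ = R/(γ−1) = 20.79 J/(mol·K).
ΔU = 2.15 × 20.79 × (126.8 − 391.1) = -11810 J.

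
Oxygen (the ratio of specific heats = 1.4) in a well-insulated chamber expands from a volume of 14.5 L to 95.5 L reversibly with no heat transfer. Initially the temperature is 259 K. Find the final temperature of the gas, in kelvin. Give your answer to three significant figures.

T₂ ≈ 122 K

For a reversible adiabat TV^(γ−1) is constant, so T₂ = T₁ (V₁/V₂)^(γ−1).
T₂ = 259 × (14.5/95.5)^(0.4) = 121.9 K.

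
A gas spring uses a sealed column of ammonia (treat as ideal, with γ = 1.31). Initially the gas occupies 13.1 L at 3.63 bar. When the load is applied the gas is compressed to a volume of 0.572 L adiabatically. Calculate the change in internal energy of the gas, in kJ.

P₂ = P₁(V₁/V₂)^γ = 3.63×(13.1/0.572)^(1.31) = 219.5 bar.
For a reversible adiabat, W_by_gas = (P₁V₁ − P₂V₂)/(γ−1).
W_by = (363000×0.0131 − 2.195×10^7×0.000572) / (0.31) = -25150 J.
Q = 0 ⇒ ΔU = −W_by = 25150 J.

ΔU ≈ 25.2 kJ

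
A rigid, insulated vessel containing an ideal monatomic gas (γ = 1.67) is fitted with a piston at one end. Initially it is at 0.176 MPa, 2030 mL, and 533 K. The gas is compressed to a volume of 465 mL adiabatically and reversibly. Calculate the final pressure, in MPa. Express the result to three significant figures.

P₂ ≈ 2.06 MPa

Adiabatic: P₁V₁^γ = P₂V₂^γ ⇒ P₂ = P₁ (V₁/V₂)^γ.
P₂ = 0.176 × (2030/465)^(1.67) = 2.062 MPa.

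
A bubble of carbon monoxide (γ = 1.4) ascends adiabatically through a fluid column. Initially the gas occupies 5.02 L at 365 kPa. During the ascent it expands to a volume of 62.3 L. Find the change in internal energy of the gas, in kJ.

ΔU ≈ -2.91 kJ

P₂ = P₁(V₁/V₂)^γ = 365×(5.02/62.3)^(1.4) = 10.74 kPa.
For a reversible adiabat, W_by_gas = (P₁V₁ − P₂V₂)/(γ−1).
W_by = (365000×0.00502 − 10740×0.0623) / (0.4) = 2908 J.
Q = 0 ⇒ ΔU = −W_by = -2908 J.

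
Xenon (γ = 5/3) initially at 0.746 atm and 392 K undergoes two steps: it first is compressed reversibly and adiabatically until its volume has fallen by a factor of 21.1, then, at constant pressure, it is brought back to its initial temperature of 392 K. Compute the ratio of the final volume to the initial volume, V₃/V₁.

Adiabatic step: V₂/V₁ = 0.04739; T₂ = T₁·21.1^(2/3) = 2993 K.
Isobaric step: V₃/V₂ = T₃/T₂ = 392/2993.
V₃/V₁ = (V₂/V₁)(V₃/V₂) = 0.04739 × (392/2993) = 0.006207.

V₃/V₁ ≈ 0.00621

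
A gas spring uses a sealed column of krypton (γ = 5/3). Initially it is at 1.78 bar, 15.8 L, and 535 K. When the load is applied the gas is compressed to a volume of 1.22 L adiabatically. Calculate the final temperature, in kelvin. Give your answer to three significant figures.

Adiabatic: T₁V₁^(γ−1) = T₂V₂^(γ−1) ⇒ T₂ = T₁ (V₁/V₂)^(γ−1).
T₂ = 535 × (15.8/1.22)^(2/3) = 2950 K.

T₂ ≈ 2950 K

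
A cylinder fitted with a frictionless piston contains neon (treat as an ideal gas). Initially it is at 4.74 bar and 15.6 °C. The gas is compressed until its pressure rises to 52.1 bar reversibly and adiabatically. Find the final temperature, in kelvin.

Along an adiabat T P^((1−γ)/γ) is constant, so T₂ = T₁ (P₂/P₁)^((γ−1)/γ).
For a monatomic ideal gas γ = 5/3, so (γ−1)/γ = 2/5.
T₁ = 15.6 °C = 288.8 K.
T₂ = 288.8 × (52.1/4.74)^(2/5) = 753.3 K.

T₂ ≈ 753 K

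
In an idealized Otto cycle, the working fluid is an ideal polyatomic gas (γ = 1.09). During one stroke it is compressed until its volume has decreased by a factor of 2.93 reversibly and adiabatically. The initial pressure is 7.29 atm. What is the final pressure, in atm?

P₂ ≈ 23.5 atm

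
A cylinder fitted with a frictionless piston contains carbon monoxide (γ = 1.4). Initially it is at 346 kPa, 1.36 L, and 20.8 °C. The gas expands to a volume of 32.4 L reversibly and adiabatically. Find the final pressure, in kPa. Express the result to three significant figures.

Since PV^γ is constant along a reversible adiabat, P₂ = P₁ (V₁/V₂)^γ.
P₂ = 346 × (1.36/32.4)^(1.4) = 4.086 kPa.

P₂ ≈ 4.09 kPa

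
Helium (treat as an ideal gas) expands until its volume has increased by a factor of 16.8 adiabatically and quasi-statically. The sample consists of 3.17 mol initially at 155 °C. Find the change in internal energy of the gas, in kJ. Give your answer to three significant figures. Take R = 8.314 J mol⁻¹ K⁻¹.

ΔU ≈ -14.3 kJ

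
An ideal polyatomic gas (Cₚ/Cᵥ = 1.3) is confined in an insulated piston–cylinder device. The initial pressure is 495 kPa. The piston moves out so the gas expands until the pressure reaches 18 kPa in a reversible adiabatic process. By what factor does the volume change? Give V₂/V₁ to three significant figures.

V₂/V₁ ≈ 12.8

From PV^γ = const, V₂/V₁ = (P₁/P₂)^(1/γ).
V₂/V₁ = (495/18)^(0.769) = 12.8.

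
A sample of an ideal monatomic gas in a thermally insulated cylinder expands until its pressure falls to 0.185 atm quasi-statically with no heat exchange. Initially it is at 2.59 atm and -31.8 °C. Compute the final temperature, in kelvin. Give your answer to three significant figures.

Adiabatic: T₂/T₁ = (P₂/P₁)^((γ−1)/γ).
For a monatomic ideal gas γ = 5/3, so (γ−1)/γ = 2/5.
T₁ = -31.8 °C = 241.3 K.
T₂ = 241.3 × (0.185/2.59)^(2/5) = 83.98 K.

T₂ ≈ 84.0 K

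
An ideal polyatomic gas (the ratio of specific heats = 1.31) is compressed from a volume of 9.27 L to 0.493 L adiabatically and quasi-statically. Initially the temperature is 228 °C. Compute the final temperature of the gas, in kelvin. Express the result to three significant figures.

Adiabatic: T₁V₁^(γ−1) = T₂V₂^(γ−1) ⇒ T₂ = T₁ (V₁/V₂)^(γ−1).
T₁ = 228 °C = 501.1 K.
T₂ = 501.1 × (9.27/0.493)^(0.31) = 1244 K.

T₂ ≈ 1240 K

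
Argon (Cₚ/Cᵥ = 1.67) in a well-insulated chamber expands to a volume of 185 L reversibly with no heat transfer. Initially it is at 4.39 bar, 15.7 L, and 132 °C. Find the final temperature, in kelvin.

Adiabatic: T₁V₁^(γ−1) = T₂V₂^(γ−1) ⇒ T₂ = T₁ (V₁/V₂)^(γ−1).
T₁ = 132 °C = 405.1 K.
T₂ = 405.1 × (15.7/185)^(0.67) = 77.6 K.

T₂ ≈ 77.6 K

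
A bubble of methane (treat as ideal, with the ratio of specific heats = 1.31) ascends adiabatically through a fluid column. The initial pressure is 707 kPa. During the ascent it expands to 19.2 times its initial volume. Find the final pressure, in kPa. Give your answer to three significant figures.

P₂ ≈ 14.7 kPa

Adiabatic: P₁V₁^γ = P₂V₂^γ ⇒ P₂ = P₁ (V₁/V₂)^γ.
P₂ = 707 × (1/19.2)^(1.31) = 14.73 kPa.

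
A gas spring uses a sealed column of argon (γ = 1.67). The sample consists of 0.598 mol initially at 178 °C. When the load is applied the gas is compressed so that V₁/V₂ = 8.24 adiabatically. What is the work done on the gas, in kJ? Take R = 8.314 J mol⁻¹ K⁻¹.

For a reversible adiabat TV^(γ−1) is constant, so T₂ = T₁ (V₁/V₂)^(γ−1).
T₁ = 178 °C = 451.1 K.
T₂ = 451.1 × 8.24^(0.67) = 1853 K.
Q = 0, so ΔU = W_on_gas = nCᵥΔT with Cᵥ = R/(γ−1) = 12.41 J/(mol·K).
ΔU = 0.598 × 12.41 × (1853 − 451.1) = 10410 J.

W ≈ 10.4 kJ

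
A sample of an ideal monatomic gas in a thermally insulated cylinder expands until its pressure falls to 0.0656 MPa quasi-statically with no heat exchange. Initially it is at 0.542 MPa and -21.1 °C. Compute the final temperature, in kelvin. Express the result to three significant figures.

Along an adiabat T P^((1−γ)/γ) is constant, so T₂ = T₁ (P₂/P₁)^((γ−1)/γ).
For a monatomic ideal gas γ = 5/3, so (γ−1)/γ = 2/5.
T₁ = -21.1 °C = 252 K.
T₂ = 252 × (0.0656/0.542)^(2/5) = 108.3 K.

T₂ ≈ 108 K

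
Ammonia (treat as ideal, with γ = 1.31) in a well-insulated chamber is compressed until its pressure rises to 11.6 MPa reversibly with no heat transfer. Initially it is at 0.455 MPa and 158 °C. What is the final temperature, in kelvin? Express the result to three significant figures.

Adiabatic: T₂/T₁ = (P₂/P₁)^((γ−1)/γ).
T₁ = 158 °C = 431.1 K.
T₂ = 431.1 × (11.6/0.455)^(0.237) = 927.8 K.

T₂ ≈ 928 K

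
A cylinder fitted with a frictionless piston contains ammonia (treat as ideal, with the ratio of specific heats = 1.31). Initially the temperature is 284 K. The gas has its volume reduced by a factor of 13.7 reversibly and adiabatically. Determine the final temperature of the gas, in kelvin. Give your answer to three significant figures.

T₂ ≈ 639 K

For a reversible adiabat TV^(γ−1) is constant, so T₂ = T₁ (V₁/V₂)^(γ−1).
T₂ = 284 × 13.7^(0.31) = 639.3 K.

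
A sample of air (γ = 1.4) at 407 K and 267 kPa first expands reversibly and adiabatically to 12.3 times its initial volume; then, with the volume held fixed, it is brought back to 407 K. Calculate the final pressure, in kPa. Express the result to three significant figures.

P₃ ≈ 21.7 kPa

Adiabatic step (PV^γ = const): P₂ = 267×(1/12.3)^(1.4) = 7.955 kPa; T₂ = 407×(1/12.3)^(0.4) = 149.2 K.
Isochoric: P₃ = P₂(T₃/T₂) = 7.955 × (407/149.2) = 21.71 kPa.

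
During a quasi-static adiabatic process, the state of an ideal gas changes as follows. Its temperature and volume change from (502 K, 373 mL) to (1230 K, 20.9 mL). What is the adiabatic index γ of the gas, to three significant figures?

γ ≈ 1.31

TV^(γ−1) = const ⇒ γ − 1 = ln(T₂/T₁) / ln(V₁/V₂).
γ = 1 + ln(1230/502) / ln(373/20.9) = 1.311.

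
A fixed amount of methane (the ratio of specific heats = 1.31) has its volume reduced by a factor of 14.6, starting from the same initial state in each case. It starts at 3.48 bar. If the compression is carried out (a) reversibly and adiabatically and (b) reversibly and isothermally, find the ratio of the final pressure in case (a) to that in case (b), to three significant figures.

Isothermal: P_b = P₁(V₁/V₂) = 3.48×14.6.
Adiabatic: P_a = P₁(V₁/V₂)^γ = 3.48×14.6^(1.31).
P_a/P_b = (V₁/V₂)^(γ−1) = 14.6^(0.31) = 2.296.

P_adiabatic / P_isothermal ≈ 2.30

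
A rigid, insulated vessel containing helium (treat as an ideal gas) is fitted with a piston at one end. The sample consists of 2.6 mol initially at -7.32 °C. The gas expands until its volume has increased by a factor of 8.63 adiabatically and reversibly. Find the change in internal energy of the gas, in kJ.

ΔU ≈ -6.57 kJ

Adiabatic: T₁V₁^(γ−1) = T₂V₂^(γ−1) ⇒ T₂ = T₁ (V₁/V₂)^(γ−1).
γ = 5/3 for a monatomic ideal gas, so γ−1 = 2/3.
T₁ = -7.32 °C = 265.8 K.
T₂ = 265.8 × (1/8.63)^(2/3) = 63.18 K.
Q = 0, so ΔU = W_on_gas = nCᵥΔT with Cᵥ = R/(γ−1) = 12.47 J/(mol·K).
ΔU = 2.6 × 12.47 × (63.18 − 265.8) = -6571 J.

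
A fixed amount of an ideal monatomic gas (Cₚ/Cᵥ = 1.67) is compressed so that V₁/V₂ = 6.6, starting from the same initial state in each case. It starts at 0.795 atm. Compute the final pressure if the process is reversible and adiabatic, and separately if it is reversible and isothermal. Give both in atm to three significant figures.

adiabatic: 18.6 atm; isothermal: 5.25 atm

Isothermal: P₂ = P₁(V₁/V₂) = 0.795×6.6 = 5.247 atm.
Adiabatic: P₂ = P₁(V₁/V₂)^γ = 0.795×6.6^(1.67) = 18.58 atm.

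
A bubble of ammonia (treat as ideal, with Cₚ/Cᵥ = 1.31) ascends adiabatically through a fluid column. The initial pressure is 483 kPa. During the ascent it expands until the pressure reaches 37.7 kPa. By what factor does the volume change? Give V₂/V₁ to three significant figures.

From PV^γ = const, V₂/V₁ = (P₁/P₂)^(1/γ).
V₂/V₁ = (483/37.7)^(0.763) = 7.006.

V₂/V₁ ≈ 7.01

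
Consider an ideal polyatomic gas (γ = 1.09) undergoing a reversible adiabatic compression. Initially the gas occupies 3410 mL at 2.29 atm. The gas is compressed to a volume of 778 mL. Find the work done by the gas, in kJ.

W ≈ -1.25 kJ

P₂ = P₁(V₁/V₂)^γ = 2.29×(3410/778)^(1.09) = 11.46 atm.
For a reversible adiabat, W_by_gas = (P₁V₁ − P₂V₂)/(γ−1).
W_by = (232000×0.00341 − 1.162×10^6×0.000778) / (0.09) = -1251 J.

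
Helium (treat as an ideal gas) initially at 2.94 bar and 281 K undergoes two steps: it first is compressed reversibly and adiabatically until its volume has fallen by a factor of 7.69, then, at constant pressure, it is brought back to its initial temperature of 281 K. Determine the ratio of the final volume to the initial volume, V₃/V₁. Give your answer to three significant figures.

V₃/V₁ ≈ 0.0334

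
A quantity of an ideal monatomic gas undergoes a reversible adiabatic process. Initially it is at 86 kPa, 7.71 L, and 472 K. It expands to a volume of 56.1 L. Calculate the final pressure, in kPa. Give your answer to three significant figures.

P₂ ≈ 3.15 kPa

Since PV^γ is constant along a reversible adiabat, P₂ = P₁ (V₁/V₂)^γ.
γ = 5/3 for a monatomic ideal gas.
P₂ = 86 × (7.71/56.1)^(5/3) = 3.148 kPa.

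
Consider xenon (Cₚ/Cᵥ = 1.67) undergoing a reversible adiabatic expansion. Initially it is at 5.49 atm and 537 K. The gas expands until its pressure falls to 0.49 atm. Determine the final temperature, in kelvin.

T₂ ≈ 204 K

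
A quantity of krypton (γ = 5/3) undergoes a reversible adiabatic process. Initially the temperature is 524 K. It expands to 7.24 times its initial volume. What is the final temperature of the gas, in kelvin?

For a reversible adiabat TV^(γ−1) is constant, so T₂ = T₁ (V₁/V₂)^(γ−1).
T₂ = 524 × (1/7.24)^(2/3) = 140 K.

T₂ ≈ 140 K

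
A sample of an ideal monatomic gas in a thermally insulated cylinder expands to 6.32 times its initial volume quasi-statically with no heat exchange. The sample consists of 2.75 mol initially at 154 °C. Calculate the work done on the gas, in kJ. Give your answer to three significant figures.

W ≈ -10.4 kJ

Adiabatic: T₁V₁^(γ−1) = T₂V₂^(γ−1) ⇒ T₂ = T₁ (V₁/V₂)^(γ−1).
γ = 5/3 for a monatomic ideal gas, so γ−1 = 2/3.
T₁ = 154 °C = 427.1 K.
T₂ = 427.1 × (1/6.32)^(2/3) = 125 K.
Q = 0, so ΔU = W_on_gas = nCᵥΔT with Cᵥ = R/(γ−1) = 12.47 J/(mol·K).
ΔU = 2.75 × 12.47 × (125 − 427.1) = -10360 J.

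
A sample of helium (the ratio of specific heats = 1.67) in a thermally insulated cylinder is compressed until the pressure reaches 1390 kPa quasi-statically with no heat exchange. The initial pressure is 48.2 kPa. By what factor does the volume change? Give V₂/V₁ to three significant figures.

From PV^γ = const, V₂/V₁ = (P₁/P₂)^(1/γ).
V₂/V₁ = (48.2/1390)^(0.599) = 0.1336.

V₂/V₁ ≈ 0.134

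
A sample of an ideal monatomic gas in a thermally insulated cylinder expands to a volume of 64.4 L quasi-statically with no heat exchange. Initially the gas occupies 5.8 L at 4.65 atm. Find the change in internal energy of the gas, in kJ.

ΔU ≈ -3.28 kJ

γ = 5/3 for a monatomic ideal gas.
P₂ = P₁(V₁/V₂)^γ = 4.65×(5.8/64.4)^(5/3) = 0.08414 atm.
For a reversible adiabat, W_by_gas = (P₁V₁ − P₂V₂)/(γ−1).
W_by = (471200×0.0058 − 8526×0.0644) / (2/3) = 3276 J.
Q = 0 ⇒ ΔU = −W_by = -3276 J.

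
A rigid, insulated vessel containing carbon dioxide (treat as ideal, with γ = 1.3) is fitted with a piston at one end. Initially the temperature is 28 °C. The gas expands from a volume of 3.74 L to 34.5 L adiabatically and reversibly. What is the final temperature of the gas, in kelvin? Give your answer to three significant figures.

Adiabatic: T₁V₁^(γ−1) = T₂V₂^(γ−1) ⇒ T₂ = T₁ (V₁/V₂)^(γ−1).
T₁ = 28 °C = 301.1 K.
T₂ = 301.1 × (3.74/34.5)^(0.3) = 154.6 K.

T₂ ≈ 155 K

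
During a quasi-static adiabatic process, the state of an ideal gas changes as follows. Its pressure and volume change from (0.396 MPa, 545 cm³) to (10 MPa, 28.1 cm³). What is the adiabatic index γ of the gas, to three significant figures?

γ ≈ 1.09

PV^γ = const ⇒ γ = ln(P₂/P₁) / ln(V₁/V₂).
γ = ln(10/0.396) / ln(545/28.1) = 1.089.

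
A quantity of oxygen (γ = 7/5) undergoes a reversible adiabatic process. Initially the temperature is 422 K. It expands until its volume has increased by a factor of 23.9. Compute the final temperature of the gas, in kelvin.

Adiabatic: T₁V₁^(γ−1) = T₂V₂^(γ−1) ⇒ T₂ = T₁ (V₁/V₂)^(γ−1).
T₂ = 422 × (1/23.9)^(2/5) = 118.6 K.

T₂ ≈ 119 K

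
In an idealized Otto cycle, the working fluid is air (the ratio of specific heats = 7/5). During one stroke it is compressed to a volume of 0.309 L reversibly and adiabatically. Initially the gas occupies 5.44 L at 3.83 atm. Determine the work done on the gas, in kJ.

P₂ = P₁(V₁/V₂)^γ = 3.83×(5.44/0.309)^(7/5) = 212.4 atm.
For a reversible adiabat, W_by_gas = (P₁V₁ − P₂V₂)/(γ−1).
W_by = (388100×0.00544 − 2.152×10^7×0.000309) / (2/5) = -11350 J.
W_on_gas = −W_by = 11350 J.

W ≈ 11.3 kJ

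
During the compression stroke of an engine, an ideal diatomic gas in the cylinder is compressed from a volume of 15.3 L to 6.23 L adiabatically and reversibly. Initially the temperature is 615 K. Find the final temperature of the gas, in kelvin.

Adiabatic: T₁V₁^(γ−1) = T₂V₂^(γ−1) ⇒ T₂ = T₁ (V₁/V₂)^(γ−1).
For a diatomic ideal gas γ = 7/5, so γ−1 = 2/5.
T₂ = 615 × (15.3/6.23)^(2/5) = 881 K.

T₂ ≈ 881 K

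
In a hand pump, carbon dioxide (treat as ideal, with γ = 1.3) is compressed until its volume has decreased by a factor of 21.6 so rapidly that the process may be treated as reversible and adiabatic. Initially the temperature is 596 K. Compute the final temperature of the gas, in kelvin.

T₂ ≈ 1500 K

For a reversible adiabat TV^(γ−1) is constant, so T₂ = T₁ (V₁/V₂)^(γ−1).
T₂ = 596 × 21.6^(0.3) = 1498 K.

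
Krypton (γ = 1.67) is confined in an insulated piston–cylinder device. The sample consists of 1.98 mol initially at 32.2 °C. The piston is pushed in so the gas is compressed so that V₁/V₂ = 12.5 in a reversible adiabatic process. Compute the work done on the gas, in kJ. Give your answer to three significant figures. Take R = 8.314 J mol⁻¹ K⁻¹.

W ≈ 33.2 kJ

Adiabatic: T₁V₁^(γ−1) = T₂V₂^(γ−1) ⇒ T₂ = T₁ (V₁/V₂)^(γ−1).
T₁ = 32.2 °C = 305.3 K.
T₂ = 305.3 × 12.5^(0.67) = 1659 K.
Q = 0, so ΔU = W_on_gas = nCᵥΔT with Cᵥ = R/(γ−1) = 12.41 J/(mol·K).
ΔU = 1.98 × 12.41 × (1659 − 305.3) = 33250 J.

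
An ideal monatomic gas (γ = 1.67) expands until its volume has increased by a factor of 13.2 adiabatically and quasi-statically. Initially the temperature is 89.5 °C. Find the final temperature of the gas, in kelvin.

Adiabatic: T₁V₁^(γ−1) = T₂V₂^(γ−1) ⇒ T₂ = T₁ (V₁/V₂)^(γ−1).
T₁ = 89.5 °C = 362.6 K.
T₂ = 362.6 × (1/13.2)^(0.67) = 64.37 K.

T₂ ≈ 64.4 K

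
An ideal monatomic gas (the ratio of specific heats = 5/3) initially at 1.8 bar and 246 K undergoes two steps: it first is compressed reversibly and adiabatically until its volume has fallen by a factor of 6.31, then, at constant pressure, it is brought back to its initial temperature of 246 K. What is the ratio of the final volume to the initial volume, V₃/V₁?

Adiabatic step: V₂/V₁ = 0.1585; T₂ = T₁·6.31^(2/3) = 840 K.
Isobaric step: V₃/V₂ = T₃/T₂ = 246/840.
V₃/V₁ = (V₂/V₁)(V₃/V₂) = 0.1585 × (246/840) = 0.04641.

V₃/V₁ ≈ 0.0464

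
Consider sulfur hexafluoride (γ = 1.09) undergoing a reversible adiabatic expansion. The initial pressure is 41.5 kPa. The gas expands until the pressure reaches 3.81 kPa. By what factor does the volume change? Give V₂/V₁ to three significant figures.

From PV^γ = const, V₂/V₁ = (P₁/P₂)^(1/γ).
V₂/V₁ = (41.5/3.81)^(0.917) = 8.943.

V₂/V₁ ≈ 8.94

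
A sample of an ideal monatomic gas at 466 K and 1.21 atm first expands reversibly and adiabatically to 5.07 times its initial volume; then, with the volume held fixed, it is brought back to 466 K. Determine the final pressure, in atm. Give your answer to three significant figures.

P₃ ≈ 0.239 atm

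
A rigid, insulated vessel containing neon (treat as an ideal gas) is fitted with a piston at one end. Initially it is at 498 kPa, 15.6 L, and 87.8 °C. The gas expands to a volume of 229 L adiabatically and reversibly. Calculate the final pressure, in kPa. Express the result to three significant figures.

P₂ ≈ 5.66 kPa

Since PV^γ is constant along a reversible adiabat, P₂ = P₁ (V₁/V₂)^γ.
γ = 5/3 for a monatomic ideal gas.
P₂ = 498 × (15.6/229)^(5/3) = 5.659 kPa.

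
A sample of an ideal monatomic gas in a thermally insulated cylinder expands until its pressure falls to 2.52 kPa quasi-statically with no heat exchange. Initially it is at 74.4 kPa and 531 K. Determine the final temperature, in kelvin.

T₂ ≈ 137 K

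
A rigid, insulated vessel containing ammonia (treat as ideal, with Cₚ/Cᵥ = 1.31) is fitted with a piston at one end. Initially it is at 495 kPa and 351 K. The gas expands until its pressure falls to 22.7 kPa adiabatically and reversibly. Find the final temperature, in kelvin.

T₂ ≈ 169 K

Adiabatic: T₂/T₁ = (P₂/P₁)^((γ−1)/γ).
T₂ = 351 × (22.7/495)^(0.237) = 169.3 K.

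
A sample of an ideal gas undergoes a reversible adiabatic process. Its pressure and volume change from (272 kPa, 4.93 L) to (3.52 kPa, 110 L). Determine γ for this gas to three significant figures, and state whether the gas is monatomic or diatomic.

γ ≈ 1.40; diatomic

PV^γ = const ⇒ γ = ln(P₂/P₁) / ln(V₁/V₂).
γ = ln(3.52/272) / ln(4.93/110) = 1.4.
γ ≈ 1.40 is close to 7/5, so the gas is diatomic.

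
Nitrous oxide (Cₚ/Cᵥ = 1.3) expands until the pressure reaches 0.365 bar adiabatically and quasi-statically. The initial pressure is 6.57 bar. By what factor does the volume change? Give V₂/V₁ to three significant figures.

V₂/V₁ ≈ 9.24

From PV^γ = const, V₂/V₁ = (P₁/P₂)^(1/γ).
V₂/V₁ = (6.57/0.365)^(0.769) = 9.238.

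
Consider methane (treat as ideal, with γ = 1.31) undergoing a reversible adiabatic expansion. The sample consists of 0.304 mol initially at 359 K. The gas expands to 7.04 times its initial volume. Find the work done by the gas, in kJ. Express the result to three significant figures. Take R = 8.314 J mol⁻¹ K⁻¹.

W ≈ 1.33 kJ

Adiabatic: T₁V₁^(γ−1) = T₂V₂^(γ−1) ⇒ T₂ = T₁ (V₁/V₂)^(γ−1).
T₂ = 359 × (1/7.04)^(0.31) = 196 K.
Q = 0, so ΔU = W_on_gas = nCᵥΔT with Cᵥ = R/(γ−1) = 26.82 J/(mol·K).
ΔU = 0.304 × 26.82 × (196 − 359) = -1329 J.
Work done by the gas = −ΔU = 1329 J.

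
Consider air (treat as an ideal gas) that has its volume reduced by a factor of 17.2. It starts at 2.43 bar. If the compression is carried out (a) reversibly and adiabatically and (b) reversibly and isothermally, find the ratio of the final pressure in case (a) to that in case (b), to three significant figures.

For a diatomic ideal gas γ = 7/5.
Isothermal: P_b = P₁(V₁/V₂) = 2.43×17.2.
Adiabatic: P_a = P₁(V₁/V₂)^γ = 2.43×17.2^(7/5).
P_a/P_b = (V₁/V₂)^(γ−1) = 17.2^(2/5) = 3.12.

P_adiabatic / P_isothermal ≈ 3.12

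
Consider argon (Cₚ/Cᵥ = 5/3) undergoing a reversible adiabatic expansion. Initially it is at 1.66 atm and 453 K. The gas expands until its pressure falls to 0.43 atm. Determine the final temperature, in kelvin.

Along an adiabat T P^((1−γ)/γ) is constant, so T₂ = T₁ (P₂/P₁)^((γ−1)/γ).
T₂ = 453 × (0.43/1.66)^(2/5) = 263.9 K.

T₂ ≈ 264 K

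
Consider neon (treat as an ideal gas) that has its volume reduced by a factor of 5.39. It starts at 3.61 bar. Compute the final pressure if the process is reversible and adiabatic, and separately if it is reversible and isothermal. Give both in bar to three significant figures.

For a monatomic ideal gas γ = 5/3.
Isothermal: P₂ = P₁(V₁/V₂) = 3.61×5.39 = 19.46 bar.
Adiabatic: P₂ = P₁(V₁/V₂)^γ = 3.61×5.39^(5/3) = 59.82 bar.

adiabatic: 59.8 bar; isothermal: 19.5 bar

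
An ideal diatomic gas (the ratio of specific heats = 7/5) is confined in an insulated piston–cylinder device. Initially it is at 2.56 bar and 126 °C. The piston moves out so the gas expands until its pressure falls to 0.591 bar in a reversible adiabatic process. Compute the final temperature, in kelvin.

T₂ ≈ 263 K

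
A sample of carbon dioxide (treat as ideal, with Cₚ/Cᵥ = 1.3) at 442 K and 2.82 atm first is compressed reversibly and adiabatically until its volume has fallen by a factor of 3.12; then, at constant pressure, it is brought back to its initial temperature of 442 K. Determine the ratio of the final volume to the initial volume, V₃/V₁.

V₃/V₁ ≈ 0.228

Adiabatic step: V₂/V₁ = 0.3205; T₂ = T₁·3.12^(0.3) = 621.8 K.
Isobaric step: V₃/V₂ = T₃/T₂ = 442/621.8.
V₃/V₁ = (V₂/V₁)(V₃/V₂) = 0.3205 × (442/621.8) = 0.2278.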